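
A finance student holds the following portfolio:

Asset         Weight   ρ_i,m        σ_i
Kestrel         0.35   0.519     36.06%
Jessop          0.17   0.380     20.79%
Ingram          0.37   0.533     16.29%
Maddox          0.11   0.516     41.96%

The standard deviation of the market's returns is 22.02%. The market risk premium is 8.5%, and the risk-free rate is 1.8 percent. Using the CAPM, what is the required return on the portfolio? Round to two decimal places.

β_Kestrel = 0.519 × 36.06% / 22.02% = 0.8499
β_Jessop = 0.380 × 20.79% / 22.02% = 0.3588
β_Ingram = 0.533 × 16.29% / 22.02% = 0.3943
β_Maddox = 0.516 × 41.96% / 22.02% = 0.9833
β_P = Σ w_i β_i = 0.35×0.8499 + 0.17×0.3588 + 0.37×0.3943 + 0.11×0.9833 = 0.6125
E(R_P) = R_f + β_P × MRP = 1.8% + 0.6125 × 8.5% = 7.01%

7.01%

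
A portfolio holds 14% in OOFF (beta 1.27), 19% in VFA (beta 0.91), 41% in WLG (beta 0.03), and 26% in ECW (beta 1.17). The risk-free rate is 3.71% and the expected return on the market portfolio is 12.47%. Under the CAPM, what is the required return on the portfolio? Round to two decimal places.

9.55%

β_P = Σ w_i β_i = 0.14×1.27 + 0.19×0.91 + 0.41×0.03 + 0.26×1.17 = 0.6672
MRP = 12.47% − 3.71% = 8.76%
E(R_P) = R_f + β_P × MRP = 3.71% + 0.6672 × 8.76% = 9.55%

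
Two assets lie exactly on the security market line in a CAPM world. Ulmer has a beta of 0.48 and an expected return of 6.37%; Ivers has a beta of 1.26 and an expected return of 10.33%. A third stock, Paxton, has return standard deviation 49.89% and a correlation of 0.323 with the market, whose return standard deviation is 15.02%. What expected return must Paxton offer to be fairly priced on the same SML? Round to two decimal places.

9.38%

MRP = (10.33% − 6.37%) / (1.26 − 0.48) = 5.0769%
R_f = 6.37% − 0.48 × 5.0769% = 3.9331%
β_Paxton = ρ·σ_i/σ_m = 0.323 × 49.89 / 15.02 = 1.0729
E(R_Paxton) = R_f + β × MRP = 3.9331% + 1.0729 × 5.0769% = 9.38%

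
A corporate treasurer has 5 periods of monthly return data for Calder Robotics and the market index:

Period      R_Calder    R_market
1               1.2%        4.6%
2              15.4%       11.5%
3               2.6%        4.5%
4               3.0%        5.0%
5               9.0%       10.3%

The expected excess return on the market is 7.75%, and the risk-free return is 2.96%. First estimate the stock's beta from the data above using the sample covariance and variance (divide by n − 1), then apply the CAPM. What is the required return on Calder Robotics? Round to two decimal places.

15.83%

Mean R_i = (1.2 + 15.4 + 2.6 + 3.0 + 9.0) / 5 = 6.2400%
Mean R_m = (4.6 + 11.5 + 4.5 + 5.0 + 10.3) / 5 = 7.1800%
Σ(R_i − R̄_i)(R_m − R̄_m) = 78.0040  ⇒  Cov = 78.0040 / 4 = 19.5010
Σ(R_m − R̄_m)² = 46.9880  ⇒  Var(R_m) = 46.9880 / 4 = 11.7470
β = Cov / Var(R_m) = 19.5010 / 11.7470 = 1.6601
E(R) = R_f + β × MRP = 2.96% + 1.6601 × 7.75% = 15.83%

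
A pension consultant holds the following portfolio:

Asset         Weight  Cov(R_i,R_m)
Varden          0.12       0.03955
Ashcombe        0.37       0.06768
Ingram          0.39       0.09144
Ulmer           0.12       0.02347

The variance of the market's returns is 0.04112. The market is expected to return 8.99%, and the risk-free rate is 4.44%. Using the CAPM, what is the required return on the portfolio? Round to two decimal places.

11.99%

β_Varden = 0.03955 / 0.04112 = 0.9618
β_Ashcombe = 0.06768 / 0.04112 = 1.6459
β_Ingram = 0.09144 / 0.04112 = 2.2237
β_Ulmer = 0.02347 / 0.04112 = 0.5708
β_P = Σ w_i β_i = 0.12×0.9618 + 0.37×1.6459 + 0.39×2.2237 + 0.12×0.5708 = 1.6601
MRP = 8.99% − 4.44% = 4.55%
E(R_P) = R_f + β_P × MRP = 4.44% + 1.6601 × 4.55% = 11.99%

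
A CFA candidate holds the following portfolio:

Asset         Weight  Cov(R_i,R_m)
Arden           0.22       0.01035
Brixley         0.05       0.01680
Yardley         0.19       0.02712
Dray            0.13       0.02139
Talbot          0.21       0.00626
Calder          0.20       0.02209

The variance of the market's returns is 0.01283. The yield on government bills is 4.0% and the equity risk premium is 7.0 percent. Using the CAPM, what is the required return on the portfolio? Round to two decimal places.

β_Arden = 0.01035 / 0.01283 = 0.8067
β_Brixley = 0.01680 / 0.01283 = 1.3094
β_Yardley = 0.02712 / 0.01283 = 2.1138
β_Dray = 0.02139 / 0.01283 = 1.6672
β_Talbot = 0.00626 / 0.01283 = 0.4879
β_Calder = 0.02209 / 0.01283 = 1.7217
β_P = Σ w_i β_i = 0.22×0.8067 + 0.05×1.3094 + 0.19×2.1138 + 0.13×1.6672 + 0.21×0.4879 + 0.20×1.7217 = 1.3081
E(R_P) = R_f + β_P × MRP = 4.0% + 1.3081 × 7.0% = 13.16%

13.16%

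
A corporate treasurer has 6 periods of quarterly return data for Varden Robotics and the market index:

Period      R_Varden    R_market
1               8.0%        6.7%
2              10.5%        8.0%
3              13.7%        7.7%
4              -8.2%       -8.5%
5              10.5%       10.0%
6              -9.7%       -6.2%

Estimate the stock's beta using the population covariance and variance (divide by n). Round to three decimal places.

Mean R_i = (8.0 + 10.5 + 13.7 − 8.2 + 10.5 − 9.7) / 6 = 4.1333%
Mean R_m = (6.7 + 8.0 + 7.7 − 8.5 + 10.0 − 6.2) / 6 = 2.9500%
Σ(R_i − R̄_i)(R_m − R̄_m) = 404.7700  ⇒  Cov = 404.7700 / 6 = 67.4617
Σ(R_m − R̄_m)² = 326.6550  ⇒  Var(R_m) = 326.6550 / 6 = 54.4425
β = Cov / Var(R_m) = 67.4617 / 54.4425 = 1.2391

1.239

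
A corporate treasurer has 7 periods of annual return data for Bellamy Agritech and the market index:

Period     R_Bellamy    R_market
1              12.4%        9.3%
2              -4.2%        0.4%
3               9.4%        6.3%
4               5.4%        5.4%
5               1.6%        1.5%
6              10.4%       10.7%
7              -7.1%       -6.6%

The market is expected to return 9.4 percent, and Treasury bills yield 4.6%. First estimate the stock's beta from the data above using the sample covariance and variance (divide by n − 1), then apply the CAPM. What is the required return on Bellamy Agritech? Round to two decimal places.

10.38%

Mean R_i = (12.4 − 4.2 + 9.4 + 5.4 + 1.6 + 10.4 − 7.1) / 7 = 3.9857%
Mean R_m = (9.3 + 0.4 + 6.3 + 5.4 + 1.5 + 10.7 − 6.6) / 7 = 3.8571%
Σ(R_i − R̄_i)(R_m − R̄_m) = 254.9457  ⇒  Cov = 254.9457 / 6 = 42.4910
Σ(R_m − R̄_m)² = 211.6571  ⇒  Var(R_m) = 211.6571 / 6 = 35.2762
β = Cov / Var(R_m) = 42.4910 / 35.2762 = 1.2045
MRP = 9.4% − 4.6% = 4.80%
E(R) = R_f + β × MRP = 4.6% + 1.2045 × 4.8% = 10.38%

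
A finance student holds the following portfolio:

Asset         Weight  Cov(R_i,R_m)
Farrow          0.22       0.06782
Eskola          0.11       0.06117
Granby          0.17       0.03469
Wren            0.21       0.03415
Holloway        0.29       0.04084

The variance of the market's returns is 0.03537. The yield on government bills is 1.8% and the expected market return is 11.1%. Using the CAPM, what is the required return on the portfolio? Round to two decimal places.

β_Farrow = 0.06782 / 0.03537 = 1.9174
β_Eskola = 0.06117 / 0.03537 = 1.7294
β_Granby = 0.03469 / 0.03537 = 0.9808
β_Wren = 0.03415 / 0.03537 = 0.9655
β_Holloway = 0.04084 / 0.03537 = 1.1547
β_P = Σ w_i β_i = 0.22×1.9174 + 0.11×1.7294 + 0.17×0.9808 + 0.21×0.9655 + 0.29×1.1547 = 1.3164
MRP = 11.1% − 1.8% = 9.30%
E(R_P) = R_f + β_P × MRP = 1.8% + 1.3164 × 9.3% = 14.04%

14.04%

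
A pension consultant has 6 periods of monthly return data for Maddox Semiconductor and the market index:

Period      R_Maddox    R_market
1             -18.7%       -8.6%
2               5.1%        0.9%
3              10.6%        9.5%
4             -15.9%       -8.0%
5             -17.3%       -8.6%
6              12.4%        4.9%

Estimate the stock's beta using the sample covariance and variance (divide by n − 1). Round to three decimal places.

Mean R_i = (-18.7 + 5.1 + 10.6 − 15.9 − 17.3 + 12.4) / 6 = -3.9667%
Mean R_m = (-8.6 + 0.9 + 9.5 − 8.0 − 8.6 + 4.9) / 6 = -1.6500%
Σ(R_i − R̄_i)(R_m − R̄_m) = 563.5800  ⇒  Cov = 563.5800 / 5 = 112.7160
Σ(R_m − R̄_m)² = 310.6550  ⇒  Var(R_m) = 310.6550 / 5 = 62.1310
β = Cov / Var(R_m) = 112.7160 / 62.1310 = 1.8142

1.814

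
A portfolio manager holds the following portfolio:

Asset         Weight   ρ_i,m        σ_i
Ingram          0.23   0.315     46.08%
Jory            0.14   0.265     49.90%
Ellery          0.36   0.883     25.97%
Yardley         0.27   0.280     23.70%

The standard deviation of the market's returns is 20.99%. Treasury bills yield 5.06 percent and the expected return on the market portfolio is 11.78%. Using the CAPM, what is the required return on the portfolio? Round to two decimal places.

β_Ingram = 0.315 × 46.08% / 20.99% = 0.6915
β_Jory = 0.265 × 49.90% / 20.99% = 0.6300
β_Ellery = 0.883 × 25.97% / 20.99% = 1.0925
β_Yardley = 0.280 × 23.70% / 20.99% = 0.3162
β_P = Σ w_i β_i = 0.23×0.6915 + 0.14×0.6300 + 0.36×1.0925 + 0.27×0.3162 = 0.7259
MRP = 11.78% − 5.06% = 6.72%
E(R_P) = R_f + β_P × MRP = 5.06% + 0.7259 × 6.72% = 9.94%

9.94%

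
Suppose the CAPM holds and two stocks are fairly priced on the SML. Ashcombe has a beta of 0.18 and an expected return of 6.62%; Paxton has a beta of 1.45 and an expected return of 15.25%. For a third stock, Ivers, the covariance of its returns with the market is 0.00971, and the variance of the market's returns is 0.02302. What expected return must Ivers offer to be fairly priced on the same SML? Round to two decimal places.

MRP = (15.25% − 6.62%) / (1.45 − 0.18) = 6.7953%
R_f = 6.62% − 0.18 × 6.7953% = 5.3968%
β_Ivers = Cov / Var(R_m) = 0.00971 / 0.02302 = 0.4218
E(R_Ivers) = R_f + β × MRP = 5.3968% + 0.4218 × 6.7953% = 8.26%

8.26%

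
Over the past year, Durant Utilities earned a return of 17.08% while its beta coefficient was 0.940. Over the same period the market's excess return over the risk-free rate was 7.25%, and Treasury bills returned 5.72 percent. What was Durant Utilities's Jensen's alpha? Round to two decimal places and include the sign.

CAPM benchmark = R_f + β(R_m − R_f) = 5.72% + 0.940 × 7.25% = 12.53500%
α = actual − benchmark = 17.08% − 12.53500% = +4.55%

+4.55%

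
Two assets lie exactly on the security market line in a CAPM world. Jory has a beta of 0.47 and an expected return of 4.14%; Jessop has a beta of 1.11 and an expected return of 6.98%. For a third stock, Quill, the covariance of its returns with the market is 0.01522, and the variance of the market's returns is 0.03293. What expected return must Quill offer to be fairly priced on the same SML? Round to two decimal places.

MRP = (6.98% − 4.14%) / (1.11 − 0.47) = 4.4375%
R_f = 4.14% − 0.47 × 4.4375% = 2.0544%
β_Quill = Cov / Var(R_m) = 0.01522 / 0.03293 = 0.4622
E(R_Quill) = R_f + β × MRP = 2.0544% + 0.4622 × 4.4375% = 4.11%

4.11%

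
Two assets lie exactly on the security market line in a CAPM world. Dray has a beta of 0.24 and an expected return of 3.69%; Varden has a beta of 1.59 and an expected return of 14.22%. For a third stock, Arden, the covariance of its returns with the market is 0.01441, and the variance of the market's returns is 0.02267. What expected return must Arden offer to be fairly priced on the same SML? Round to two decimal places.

6.78%

MRP = (14.22% − 3.69%) / (1.59 − 0.24) = 7.8000%
R_f = 3.69% − 0.24 × 7.8000% = 1.8180%
β_Arden = Cov / Var(R_m) = 0.01441 / 0.02267 = 0.6356
E(R_Arden) = R_f + β × MRP = 1.8180% + 0.6356 × 7.8000% = 6.78%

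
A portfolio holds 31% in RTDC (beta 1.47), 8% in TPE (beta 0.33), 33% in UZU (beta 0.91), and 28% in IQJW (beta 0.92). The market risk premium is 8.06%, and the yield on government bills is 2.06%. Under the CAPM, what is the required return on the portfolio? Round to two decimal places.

10.44%

β_P = Σ w_i β_i = 0.31×1.47 + 0.08×0.33 + 0.33×0.91 + 0.28×0.92 = 1.0400
E(R_P) = R_f + β_P × MRP = 2.06% + 1.0400 × 8.06% = 10.44%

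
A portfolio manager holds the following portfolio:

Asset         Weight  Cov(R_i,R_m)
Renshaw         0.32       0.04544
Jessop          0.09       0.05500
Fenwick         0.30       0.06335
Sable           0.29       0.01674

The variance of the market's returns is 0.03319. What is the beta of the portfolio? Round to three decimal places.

β_Renshaw = 0.04544 / 0.03319 = 1.3691
β_Jessop = 0.05500 / 0.03319 = 1.6571
β_Fenwick = 0.06335 / 0.03319 = 1.9087
β_Sable = 0.01674 / 0.03319 = 0.5044
β_P = Σ w_i β_i = 0.32×1.3691 + 0.09×1.6571 + 0.30×1.9087 + 0.29×0.5044 = 1.3061

1.306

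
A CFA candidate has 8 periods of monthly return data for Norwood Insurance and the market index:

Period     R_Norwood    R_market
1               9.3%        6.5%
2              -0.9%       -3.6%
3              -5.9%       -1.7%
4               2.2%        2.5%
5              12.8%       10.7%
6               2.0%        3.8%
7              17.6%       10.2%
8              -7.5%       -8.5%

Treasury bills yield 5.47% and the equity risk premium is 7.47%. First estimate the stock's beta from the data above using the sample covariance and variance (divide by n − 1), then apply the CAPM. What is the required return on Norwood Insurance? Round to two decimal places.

14.65%

Mean R_i = (9.3 − 0.9 − 5.9 + 2.2 + 12.8 + 2.0 + 17.6 − 7.5) / 8 = 3.7000%
Mean R_m = (6.5 − 3.6 − 1.7 + 2.5 + 10.7 + 3.8 + 10.2 − 8.5) / 8 = 2.4875%
Σ(R_i − R̄_i)(R_m − R̄_m) = 393.4200  ⇒  Cov = 393.4200 / 7 = 56.2029
Σ(R_m − R̄_m)² = 320.0688  ⇒  Var(R_m) = 320.0688 / 7 = 45.7241
β = Cov / Var(R_m) = 56.2029 / 45.7241 = 1.2292
E(R) = R_f + β × MRP = 5.47% + 1.2292 × 7.47% = 14.65%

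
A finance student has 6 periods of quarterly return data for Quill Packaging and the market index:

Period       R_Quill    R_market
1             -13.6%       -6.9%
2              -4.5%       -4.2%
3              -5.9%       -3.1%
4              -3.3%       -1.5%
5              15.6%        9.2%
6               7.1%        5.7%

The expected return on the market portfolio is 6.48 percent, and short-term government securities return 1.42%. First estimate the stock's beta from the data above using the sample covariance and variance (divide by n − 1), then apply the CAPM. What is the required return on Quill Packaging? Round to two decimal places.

9.74%

Mean R_i = (-13.6 − 4.5 − 5.9 − 3.3 + 15.6 + 7.1) / 6 = -0.7667%
Mean R_m = (-6.9 − 4.2 − 3.1 − 1.5 + 9.2 + 5.7) / 6 = -0.1333%
Σ(R_i − R̄_i)(R_m − R̄_m) = 319.3567  ⇒  Cov = 319.3567 / 5 = 63.8713
Σ(R_m − R̄_m)² = 194.1333  ⇒  Var(R_m) = 194.1333 / 5 = 38.8267
β = Cov / Var(R_m) = 63.8713 / 38.8267 = 1.6450
MRP = 6.48% − 1.42% = 5.06%
E(R) = R_f + β × MRP = 1.42% + 1.6450 × 5.06% = 9.74%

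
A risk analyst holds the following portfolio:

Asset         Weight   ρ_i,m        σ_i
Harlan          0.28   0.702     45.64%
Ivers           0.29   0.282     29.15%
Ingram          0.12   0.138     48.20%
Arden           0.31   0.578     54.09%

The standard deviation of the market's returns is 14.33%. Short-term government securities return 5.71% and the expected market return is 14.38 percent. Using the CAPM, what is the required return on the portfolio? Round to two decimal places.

18.93%

β_Harlan = 0.702 × 45.64% / 14.33% = 2.2358
β_Ivers = 0.282 × 29.15% / 14.33% = 0.5736
β_Ingram = 0.138 × 48.20% / 14.33% = 0.4642
β_Arden = 0.578 × 54.09% / 14.33% = 2.1817
β_P = Σ w_i β_i = 0.28×2.2358 + 0.29×0.5736 + 0.12×0.4642 + 0.31×2.1817 = 1.5244
MRP = 14.38% − 5.71% = 8.67%
E(R_P) = R_f + β_P × MRP = 5.71% + 1.5244 × 8.67% = 18.93%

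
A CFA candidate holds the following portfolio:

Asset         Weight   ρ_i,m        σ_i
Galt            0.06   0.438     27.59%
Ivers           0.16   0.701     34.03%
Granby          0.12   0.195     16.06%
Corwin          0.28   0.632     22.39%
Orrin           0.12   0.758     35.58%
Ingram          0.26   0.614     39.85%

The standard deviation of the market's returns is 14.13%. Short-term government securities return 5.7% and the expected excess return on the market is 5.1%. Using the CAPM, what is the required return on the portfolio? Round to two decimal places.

12.37%

β_Galt = 0.438 × 27.59% / 14.13% = 0.8552
β_Ivers = 0.701 × 34.03% / 14.13% = 1.6883
β_Granby = 0.195 × 16.06% / 14.13% = 0.2216
β_Corwin = 0.632 × 22.39% / 14.13% = 1.0014
β_Orrin = 0.758 × 35.58% / 14.13% = 1.9087
β_Ingram = 0.614 × 39.85% / 14.13% = 1.7316
β_P = Σ w_i β_i = 0.06×0.8552 + 0.16×1.6883 + 0.12×0.2216 + 0.28×1.0014 + 0.12×1.9087 + 0.26×1.7316 = 1.3077
E(R_P) = R_f + β_P × MRP = 5.7% + 1.3077 × 5.1% = 12.37%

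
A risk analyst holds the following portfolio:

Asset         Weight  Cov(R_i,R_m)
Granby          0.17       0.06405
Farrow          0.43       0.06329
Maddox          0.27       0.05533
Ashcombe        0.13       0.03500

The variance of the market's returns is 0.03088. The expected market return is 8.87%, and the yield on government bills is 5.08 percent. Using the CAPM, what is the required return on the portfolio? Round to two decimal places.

β_Granby = 0.06405 / 0.03088 = 2.0742
β_Farrow = 0.06329 / 0.03088 = 2.0495
β_Maddox = 0.05533 / 0.03088 = 1.7918
β_Ashcombe = 0.03500 / 0.03088 = 1.1334
β_P = Σ w_i β_i = 0.17×2.0742 + 0.43×2.0495 + 0.27×1.7918 + 0.13×1.1334 = 1.8650
MRP = 8.87% − 5.08% = 3.79%
E(R_P) = R_f + β_P × MRP = 5.08% + 1.8650 × 3.79% = 12.15%

12.15%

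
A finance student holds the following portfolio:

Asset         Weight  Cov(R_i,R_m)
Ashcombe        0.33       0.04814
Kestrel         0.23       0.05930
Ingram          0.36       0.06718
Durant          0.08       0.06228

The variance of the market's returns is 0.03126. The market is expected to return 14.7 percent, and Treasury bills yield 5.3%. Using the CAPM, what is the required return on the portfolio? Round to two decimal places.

β_Ashcombe = 0.04814 / 0.03126 = 1.5400
β_Kestrel = 0.05930 / 0.03126 = 1.8970
β_Ingram = 0.06718 / 0.03126 = 2.1491
β_Durant = 0.06228 / 0.03126 = 1.9923
β_P = Σ w_i β_i = 0.33×1.5400 + 0.23×1.8970 + 0.36×2.1491 + 0.08×1.9923 = 1.8776
MRP = 14.7% − 5.3% = 9.40%
E(R_P) = R_f + β_P × MRP = 5.3% + 1.8776 × 9.4% = 22.95%

22.95%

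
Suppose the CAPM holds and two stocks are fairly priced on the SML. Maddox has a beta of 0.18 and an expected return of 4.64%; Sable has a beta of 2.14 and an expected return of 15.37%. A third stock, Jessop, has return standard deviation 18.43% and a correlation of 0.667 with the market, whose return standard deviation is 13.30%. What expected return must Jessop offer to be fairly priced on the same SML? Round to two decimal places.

8.71%

MRP = (15.37% − 4.64%) / (2.14 − 0.18) = 5.4745%
R_f = 4.64% − 0.18 × 5.4745% = 3.6546%
β_Jessop = ρ·σ_i/σ_m = 0.667 × 18.43 / 13.30 = 0.9243
E(R_Jessop) = R_f + β × MRP = 3.6546% + 0.9243 × 5.4745% = 8.71%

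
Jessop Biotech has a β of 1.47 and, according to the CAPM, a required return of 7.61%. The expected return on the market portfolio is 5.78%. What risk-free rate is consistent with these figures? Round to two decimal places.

E(R) = R_f + β(E(R_m) − R_f) = R_f(1 − β) + β·E(R_m)
7.61% = R_f × (1 − 1.47) + 1.47 × 5.78%
7.61% = R_f × -0.47 + 8.4966%
R_f = (7.61% − 8.4966%) / -0.47 = 1.89%

1.89%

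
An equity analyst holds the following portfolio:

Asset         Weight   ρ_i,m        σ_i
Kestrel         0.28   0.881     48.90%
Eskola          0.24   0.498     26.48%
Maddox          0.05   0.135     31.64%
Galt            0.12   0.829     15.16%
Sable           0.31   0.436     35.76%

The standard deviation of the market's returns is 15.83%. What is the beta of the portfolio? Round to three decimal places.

β_Kestrel = 0.881 × 48.90% / 15.83% = 2.7215
β_Eskola = 0.498 × 26.48% / 15.83% = 0.8330
β_Maddox = 0.135 × 31.64% / 15.83% = 0.2698
β_Galt = 0.829 × 15.16% / 15.83% = 0.7939
β_Sable = 0.436 × 35.76% / 15.83% = 0.9849
β_P = Σ w_i β_i = 0.28×2.7215 + 0.24×0.8330 + 0.05×0.2698 + 0.12×0.7939 + 0.31×0.9849 = 1.3760

1.376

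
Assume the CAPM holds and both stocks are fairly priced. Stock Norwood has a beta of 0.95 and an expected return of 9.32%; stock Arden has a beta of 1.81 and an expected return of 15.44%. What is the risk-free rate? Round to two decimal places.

2.56%

Both satisfy E(R) = R_f + β·MRP, so the slope of the SML is
MRP = (15.44% − 9.32%) / (1.81 − 0.95) = 6.12% / 0.86 = 7.1163%
R_f = E(R_Norwood) − β_Norwood·MRP = 9.32% − 0.95 × 7.1163% = 2.5595%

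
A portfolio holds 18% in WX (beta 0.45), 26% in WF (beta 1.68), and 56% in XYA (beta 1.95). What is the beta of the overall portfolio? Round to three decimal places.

1.610

β_P = Σ w_i β_i = 0.18×0.45 + 0.26×1.68 + 0.56×1.95 = 1.6098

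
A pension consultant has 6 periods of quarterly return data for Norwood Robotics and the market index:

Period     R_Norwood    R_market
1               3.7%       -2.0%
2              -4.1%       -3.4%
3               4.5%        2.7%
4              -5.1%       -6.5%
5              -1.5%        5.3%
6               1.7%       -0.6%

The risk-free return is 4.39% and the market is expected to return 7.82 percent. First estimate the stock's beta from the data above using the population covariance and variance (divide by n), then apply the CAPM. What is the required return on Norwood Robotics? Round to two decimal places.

Mean R_i = (3.7 − 4.1 + 4.5 − 5.1 − 1.5 + 1.7) / 6 = -0.1333%
Mean R_m = (-2.0 − 3.4 + 2.7 − 6.5 + 5.3 − 0.6) / 6 = -0.7500%
Σ(R_i − R̄_i)(R_m − R̄_m) = 42.2700  ⇒  Cov = 42.2700 / 6 = 7.0450
Σ(R_m − R̄_m)² = 90.1750  ⇒  Var(R_m) = 90.1750 / 6 = 15.0292
β = Cov / Var(R_m) = 7.0450 / 15.0292 = 0.4688
MRP = 7.82% − 4.39% = 3.43%
E(R) = R_f + β × MRP = 4.39% + 0.4688 × 3.43% = 6.00%

6.00%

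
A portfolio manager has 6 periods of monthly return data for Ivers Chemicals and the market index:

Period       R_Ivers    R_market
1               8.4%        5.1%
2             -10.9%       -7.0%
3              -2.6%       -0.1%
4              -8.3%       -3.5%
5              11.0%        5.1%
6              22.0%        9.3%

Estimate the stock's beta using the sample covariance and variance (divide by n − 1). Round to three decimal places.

2.037

Mean R_i = (8.4 − 10.9 − 2.6 − 8.3 + 11.0 + 22.0) / 6 = 3.2667%
Mean R_m = (5.1 − 7.0 − 0.1 − 3.5 + 5.1 + 9.3) / 6 = 1.4833%
Σ(R_i − R̄_i)(R_m − R̄_m) = 380.0767  ⇒  Cov = 380.0767 / 5 = 76.0153
Σ(R_m − R̄_m)² = 186.5683  ⇒  Var(R_m) = 186.5683 / 5 = 37.3137
β = Cov / Var(R_m) = 76.0153 / 37.3137 = 2.0372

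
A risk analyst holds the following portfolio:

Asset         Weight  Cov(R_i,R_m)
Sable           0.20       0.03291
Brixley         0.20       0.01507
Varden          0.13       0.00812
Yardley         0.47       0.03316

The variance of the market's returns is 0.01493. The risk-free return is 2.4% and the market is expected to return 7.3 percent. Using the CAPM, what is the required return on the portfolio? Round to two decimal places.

β_Sable = 0.03291 / 0.01493 = 2.2043
β_Brixley = 0.01507 / 0.01493 = 1.0094
β_Varden = 0.00812 / 0.01493 = 0.5439
β_Yardley = 0.03316 / 0.01493 = 2.2210
β_P = Σ w_i β_i = 0.20×2.2043 + 0.20×1.0094 + 0.13×0.5439 + 0.47×2.2210 = 1.7573
MRP = 7.3% − 2.4% = 4.90%
E(R_P) = R_f + β_P × MRP = 2.4% + 1.7573 × 4.9% = 11.01%

11.01%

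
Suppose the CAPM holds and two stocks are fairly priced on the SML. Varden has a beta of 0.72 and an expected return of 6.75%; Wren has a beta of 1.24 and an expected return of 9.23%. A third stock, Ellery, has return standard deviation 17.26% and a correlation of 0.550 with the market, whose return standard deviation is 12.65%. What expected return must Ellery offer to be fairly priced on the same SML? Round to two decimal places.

6.90%

MRP = (9.23% − 6.75%) / (1.24 − 0.72) = 4.7692%
R_f = 6.75% − 0.72 × 4.7692% = 3.3162%
β_Ellery = ρ·σ_i/σ_m = 0.550 × 17.26 / 12.65 = 0.7504
E(R_Ellery) = R_f + β × MRP = 3.3162% + 0.7504 × 4.7692% = 6.90%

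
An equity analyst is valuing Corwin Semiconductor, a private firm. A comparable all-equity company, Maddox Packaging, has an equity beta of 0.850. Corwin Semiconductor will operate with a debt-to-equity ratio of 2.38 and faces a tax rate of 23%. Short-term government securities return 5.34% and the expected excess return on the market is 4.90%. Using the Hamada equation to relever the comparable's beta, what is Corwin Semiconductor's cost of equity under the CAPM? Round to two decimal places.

17.14%

β_L = β_U × [1 + (1 − t)(D/E)] = 0.850 × [1 + (1 − 0.23) × 2.38]
    = 0.850 × [1 + 0.77 × 2.38] = 0.850 × 2.8326 = 2.4077
E(R) = R_f + β_L × MRP = 5.34% + 2.4077 × 4.90% = 17.14%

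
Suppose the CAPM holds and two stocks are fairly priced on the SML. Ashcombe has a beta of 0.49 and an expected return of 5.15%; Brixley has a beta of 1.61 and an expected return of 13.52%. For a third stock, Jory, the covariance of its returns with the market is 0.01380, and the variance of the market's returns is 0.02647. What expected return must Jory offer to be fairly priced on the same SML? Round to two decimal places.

MRP = (13.52% − 5.15%) / (1.61 − 0.49) = 7.4732%
R_f = 5.15% − 0.49 × 7.4732% = 1.4881%
β_Jory = Cov / Var(R_m) = 0.01380 / 0.02647 = 0.5213
E(R_Jory) = R_f + β × MRP = 1.4881% + 0.5213 × 7.4732% = 5.38%

5.38%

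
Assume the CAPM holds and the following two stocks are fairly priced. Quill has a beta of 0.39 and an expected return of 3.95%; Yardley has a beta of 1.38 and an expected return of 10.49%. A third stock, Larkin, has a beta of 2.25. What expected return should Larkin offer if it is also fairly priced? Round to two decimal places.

16.24%

MRP (SML slope) = (10.49% − 3.95%) / (1.38 − 0.39) = 6.54% / 0.99 = 6.6061%
R_f (intercept) = 3.95% − 0.39 × 6.6061% = 1.3736%
E(R_Larkin) = R_f + β × MRP = 1.3736% + 2.25 × 6.6061% = 16.24%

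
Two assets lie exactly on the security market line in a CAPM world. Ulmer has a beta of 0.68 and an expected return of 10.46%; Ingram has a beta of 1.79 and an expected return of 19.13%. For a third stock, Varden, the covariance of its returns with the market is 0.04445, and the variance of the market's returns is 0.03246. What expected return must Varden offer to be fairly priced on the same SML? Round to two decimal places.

MRP = (19.13% − 10.46%) / (1.79 − 0.68) = 7.8108%
R_f = 10.46% − 0.68 × 7.8108% = 5.1487%
β_Varden = Cov / Var(R_m) = 0.04445 / 0.03246 = 1.3694
E(R_Varden) = R_f + β × MRP = 5.1487% + 1.3694 × 7.8108% = 15.84%

15.84%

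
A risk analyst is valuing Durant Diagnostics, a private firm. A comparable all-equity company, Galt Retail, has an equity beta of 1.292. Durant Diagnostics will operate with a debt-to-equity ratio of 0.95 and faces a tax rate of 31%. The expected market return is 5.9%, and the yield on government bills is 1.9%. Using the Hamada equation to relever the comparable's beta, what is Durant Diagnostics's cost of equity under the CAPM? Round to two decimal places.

10.46%

β_L = β_U × [1 + (1 − t)(D/E)] = 1.292 × [1 + (1 − 0.31) × 0.95]
    = 1.292 × [1 + 0.69 × 0.95] = 1.292 × 1.6555 = 2.1389
MRP = 5.9% − 1.9% = 4.00%
E(R) = R_f + β_L × MRP = 1.9% + 2.1389 × 4.0% = 10.46%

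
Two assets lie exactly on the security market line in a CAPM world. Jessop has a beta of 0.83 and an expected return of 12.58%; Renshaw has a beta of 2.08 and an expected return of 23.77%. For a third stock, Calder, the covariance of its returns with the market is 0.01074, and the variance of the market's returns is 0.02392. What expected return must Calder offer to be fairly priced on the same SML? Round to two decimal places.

MRP = (23.77% − 12.58%) / (2.08 − 0.83) = 8.9520%
R_f = 12.58% − 0.83 × 8.9520% = 5.1498%
β_Calder = Cov / Var(R_m) = 0.01074 / 0.02392 = 0.4490
E(R_Calder) = R_f + β × MRP = 5.1498% + 0.4490 × 8.9520% = 9.17%

9.17%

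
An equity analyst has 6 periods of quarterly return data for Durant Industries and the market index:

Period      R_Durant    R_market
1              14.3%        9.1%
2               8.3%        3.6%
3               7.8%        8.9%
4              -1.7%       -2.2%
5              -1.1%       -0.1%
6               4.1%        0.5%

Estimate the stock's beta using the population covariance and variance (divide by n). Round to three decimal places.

1.139

Mean R_i = (14.3 + 8.3 + 7.8 − 1.7 − 1.1 + 4.1) / 6 = 5.2833%
Mean R_m = (9.1 + 3.6 + 8.9 − 2.2 − 0.1 + 0.5) / 6 = 3.3000%
Σ(R_i − R̄_i)(R_m − R̄_m) = 130.7200  ⇒  Cov = 130.7200 / 6 = 21.7867
Σ(R_m − R̄_m)² = 114.7400  ⇒  Var(R_m) = 114.7400 / 6 = 19.1233
β = Cov / Var(R_m) = 21.7867 / 19.1233 = 1.1393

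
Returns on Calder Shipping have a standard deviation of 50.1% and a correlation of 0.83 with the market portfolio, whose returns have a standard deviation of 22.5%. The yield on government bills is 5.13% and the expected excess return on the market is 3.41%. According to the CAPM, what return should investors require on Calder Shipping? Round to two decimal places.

11.43%

β = ρ × σ_i / σ_m = 0.83 × 50.1% / 22.5% = 1.8481
E(R) = 5.13% + 1.8481 × 3.41% = 11.43%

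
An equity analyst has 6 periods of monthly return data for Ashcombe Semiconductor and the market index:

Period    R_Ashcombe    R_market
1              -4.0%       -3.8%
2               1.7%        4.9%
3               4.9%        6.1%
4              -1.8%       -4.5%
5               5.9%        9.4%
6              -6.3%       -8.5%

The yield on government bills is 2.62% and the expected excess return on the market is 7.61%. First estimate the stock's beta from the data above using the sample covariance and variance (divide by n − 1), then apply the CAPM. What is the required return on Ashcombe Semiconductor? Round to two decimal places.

7.71%

Mean R_i = (-4.0 + 1.7 + 4.9 − 1.8 + 5.9 − 6.3) / 6 = 0.0667%
Mean R_m = (-3.8 + 4.9 + 6.1 − 4.5 + 9.4 − 8.5) / 6 = 0.6000%
Σ(R_i − R̄_i)(R_m − R̄_m) = 170.2900  ⇒  Cov = 170.2900 / 5 = 34.0580
Σ(R_m − R̄_m)² = 254.3600  ⇒  Var(R_m) = 254.3600 / 5 = 50.8720
β = Cov / Var(R_m) = 34.0580 / 50.8720 = 0.6695
E(R) = R_f + β × MRP = 2.62% + 0.6695 × 7.61% = 7.71%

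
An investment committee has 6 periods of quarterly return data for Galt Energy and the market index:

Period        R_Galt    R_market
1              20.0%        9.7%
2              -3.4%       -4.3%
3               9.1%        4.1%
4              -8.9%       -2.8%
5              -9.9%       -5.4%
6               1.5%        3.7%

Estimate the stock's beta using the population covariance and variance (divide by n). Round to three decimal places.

Mean R_i = (20.0 − 3.4 + 9.1 − 8.9 − 9.9 + 1.5) / 6 = 1.4000%
Mean R_m = (9.7 − 4.3 + 4.1 − 2.8 − 5.4 + 3.7) / 6 = 0.8333%
Σ(R_i − R̄_i)(R_m − R̄_m) = 322.8600  ⇒  Cov = 322.8600 / 6 = 53.8100
Σ(R_m − R̄_m)² = 175.9133  ⇒  Var(R_m) = 175.9133 / 6 = 29.3189
β = Cov / Var(R_m) = 53.8100 / 29.3189 = 1.8353

1.835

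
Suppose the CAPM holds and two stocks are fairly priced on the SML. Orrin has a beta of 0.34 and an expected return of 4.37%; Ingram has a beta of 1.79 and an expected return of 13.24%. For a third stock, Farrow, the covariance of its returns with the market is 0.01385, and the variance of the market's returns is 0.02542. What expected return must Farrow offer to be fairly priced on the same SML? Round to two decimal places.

5.62%

MRP = (13.24% − 4.37%) / (1.79 − 0.34) = 6.1172%
R_f = 4.37% − 0.34 × 6.1172% = 2.2902%
β_Farrow = Cov / Var(R_m) = 0.01385 / 0.02542 = 0.5448
E(R_Farrow) = R_f + β × MRP = 2.2902% + 0.5448 × 6.1172% = 5.62%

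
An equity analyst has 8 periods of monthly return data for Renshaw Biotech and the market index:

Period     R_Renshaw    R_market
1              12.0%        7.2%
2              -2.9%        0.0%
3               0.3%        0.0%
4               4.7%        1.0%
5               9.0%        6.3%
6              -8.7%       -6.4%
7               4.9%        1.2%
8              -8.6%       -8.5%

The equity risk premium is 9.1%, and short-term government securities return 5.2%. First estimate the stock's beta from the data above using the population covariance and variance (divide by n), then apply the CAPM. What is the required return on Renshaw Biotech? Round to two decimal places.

Mean R_i = (12.0 − 2.9 + 0.3 + 4.7 + 9.0 − 8.7 + 4.9 − 8.6) / 8 = 1.3375%
Mean R_m = (7.2 + 0.0 + 0.0 + 1.0 + 6.3 − 6.4 + 1.2 − 8.5) / 8 = 0.1000%
Σ(R_i − R̄_i)(R_m − R̄_m) = 281.3900  ⇒  Cov = 281.3900 / 8 = 35.1738
Σ(R_m − R̄_m)² = 207.1000  ⇒  Var(R_m) = 207.1000 / 8 = 25.8875
β = Cov / Var(R_m) = 35.1738 / 25.8875 = 1.3587
E(R) = R_f + β × MRP = 5.2% + 1.3587 × 9.1% = 17.56%

17.56%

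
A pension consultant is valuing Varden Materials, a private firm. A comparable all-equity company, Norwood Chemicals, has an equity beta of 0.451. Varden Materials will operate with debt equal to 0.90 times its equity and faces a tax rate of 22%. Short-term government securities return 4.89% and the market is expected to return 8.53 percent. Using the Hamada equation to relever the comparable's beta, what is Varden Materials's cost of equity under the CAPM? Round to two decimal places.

β_L = β_U × [1 + (1 − t)(D/E)] = 0.451 × [1 + (1 − 0.22) × 0.90]
    = 0.451 × [1 + 0.78 × 0.90] = 0.451 × 1.7020 = 0.7676
MRP = 8.53% − 4.89% = 3.64%
E(R) = R_f + β_L × MRP = 4.89% + 0.7676 × 3.64% = 7.68%

7.68%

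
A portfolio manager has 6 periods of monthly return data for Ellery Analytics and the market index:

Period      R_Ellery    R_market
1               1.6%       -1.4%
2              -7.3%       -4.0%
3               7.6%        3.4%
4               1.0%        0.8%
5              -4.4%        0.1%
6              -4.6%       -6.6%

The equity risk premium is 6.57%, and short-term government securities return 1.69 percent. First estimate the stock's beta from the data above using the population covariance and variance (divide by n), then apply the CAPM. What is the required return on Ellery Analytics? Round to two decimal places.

9.48%

Mean R_i = (1.6 − 7.3 + 7.6 + 1.0 − 4.4 − 4.6) / 6 = -1.0167%
Mean R_m = (-1.4 − 4.0 + 3.4 + 0.8 + 0.1 − 6.6) / 6 = -1.2833%
Σ(R_i − R̄_i)(R_m − R̄_m) = 75.6917  ⇒  Cov = 75.6917 / 6 = 12.6153
Σ(R_m − R̄_m)² = 63.8483  ⇒  Var(R_m) = 63.8483 / 6 = 10.6414
β = Cov / Var(R_m) = 12.6153 / 10.6414 = 1.1855
E(R) = R_f + β × MRP = 1.69% + 1.1855 × 6.57% = 9.48%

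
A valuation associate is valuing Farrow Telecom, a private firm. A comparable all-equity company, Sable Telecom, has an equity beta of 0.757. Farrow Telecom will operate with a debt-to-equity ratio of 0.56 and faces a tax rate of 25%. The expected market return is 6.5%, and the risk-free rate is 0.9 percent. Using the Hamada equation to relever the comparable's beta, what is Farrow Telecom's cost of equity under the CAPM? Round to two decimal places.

β_L = β_U × [1 + (1 − t)(D/E)] = 0.757 × [1 + (1 − 0.25) × 0.56]
    = 0.757 × [1 + 0.75 × 0.56] = 0.757 × 1.4200 = 1.0749
MRP = 6.5% − 0.9% = 5.60%
E(R) = R_f + β_L × MRP = 0.9% + 1.0749 × 5.6% = 6.92%

6.92%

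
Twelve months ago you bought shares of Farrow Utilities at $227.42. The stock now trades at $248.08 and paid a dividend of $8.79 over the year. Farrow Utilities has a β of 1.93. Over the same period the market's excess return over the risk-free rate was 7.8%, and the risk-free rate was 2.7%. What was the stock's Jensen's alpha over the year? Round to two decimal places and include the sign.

Realised HPR = (P1 + D1 − P0) / P0 = (248.08 + 8.79 − 227.42) / 227.42 = 29.45 / 227.42 = 12.9496%
CAPM required = R_f + β·MRP = 2.7% + 1.93 × 7.8% = 17.7540%
α = realised − required = 12.9496% − 17.7540% = -4.80%

-4.80%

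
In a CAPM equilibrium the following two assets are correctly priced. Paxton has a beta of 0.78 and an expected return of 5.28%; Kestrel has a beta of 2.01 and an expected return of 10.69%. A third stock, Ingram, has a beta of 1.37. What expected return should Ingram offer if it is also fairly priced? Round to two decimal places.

MRP (SML slope) = (10.69% − 5.28%) / (2.01 − 0.78) = 5.41% / 1.23 = 4.3984%
R_f (intercept) = 5.28% − 0.78 × 4.3984% = 1.8492%
E(R_Ingram) = R_f + β × MRP = 1.8492% + 1.37 × 4.3984% = 7.88%

7.88%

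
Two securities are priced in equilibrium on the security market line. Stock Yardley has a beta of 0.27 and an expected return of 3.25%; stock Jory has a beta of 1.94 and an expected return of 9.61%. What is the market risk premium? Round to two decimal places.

Both satisfy E(R) = R_f + β·MRP, so the slope of the SML is
MRP = (9.61% − 3.25%) / (1.94 − 0.27) = 6.36% / 1.67 = 3.8084%

3.81%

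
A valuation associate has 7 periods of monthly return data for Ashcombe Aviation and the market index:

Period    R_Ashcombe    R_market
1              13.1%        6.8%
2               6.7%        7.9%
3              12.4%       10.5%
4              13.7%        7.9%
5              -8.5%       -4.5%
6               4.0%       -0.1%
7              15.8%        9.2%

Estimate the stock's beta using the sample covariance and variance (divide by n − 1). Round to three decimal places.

Mean R_i = (13.1 + 6.7 + 12.4 + 13.7 − 8.5 + 4.0 + 15.8) / 7 = 8.1714%
Mean R_m = (6.8 + 7.9 + 10.5 + 7.9 − 4.5 − 0.1 + 9.2) / 7 = 5.3857%
Σ(R_i − R̄_i)(R_m − R̄_m) = 255.5871  ⇒  Cov = 255.5871 / 6 = 42.5979
Σ(R_m − R̄_m)² = 183.1686  ⇒  Var(R_m) = 183.1686 / 6 = 30.5281
β = Cov / Var(R_m) = 42.5979 / 30.5281 = 1.3954

1.395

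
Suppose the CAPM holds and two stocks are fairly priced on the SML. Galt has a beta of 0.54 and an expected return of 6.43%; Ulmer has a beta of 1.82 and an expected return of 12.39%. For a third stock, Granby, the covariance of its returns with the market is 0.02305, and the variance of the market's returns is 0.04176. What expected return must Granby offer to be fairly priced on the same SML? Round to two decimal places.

6.49%

MRP = (12.39% − 6.43%) / (1.82 − 0.54) = 4.6563%
R_f = 6.43% − 0.54 × 4.6563% = 3.9156%
β_Granby = Cov / Var(R_m) = 0.02305 / 0.04176 = 0.5520
E(R_Granby) = R_f + β × MRP = 3.9156% + 0.5520 × 4.6563% = 6.49%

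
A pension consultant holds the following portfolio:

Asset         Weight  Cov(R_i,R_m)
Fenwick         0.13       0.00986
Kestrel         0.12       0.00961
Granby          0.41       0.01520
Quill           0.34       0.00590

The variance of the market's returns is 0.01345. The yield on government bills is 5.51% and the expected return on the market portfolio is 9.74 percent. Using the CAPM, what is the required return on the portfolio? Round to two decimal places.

8.87%

β_Fenwick = 0.00986 / 0.01345 = 0.7331
β_Kestrel = 0.00961 / 0.01345 = 0.7145
β_Granby = 0.01520 / 0.01345 = 1.1301
β_Quill = 0.00590 / 0.01345 = 0.4387
β_P = Σ w_i β_i = 0.13×0.7331 + 0.12×0.7145 + 0.41×1.1301 + 0.34×0.4387 = 0.7935
MRP = 9.74% − 5.51% = 4.23%
E(R_P) = R_f + β_P × MRP = 5.51% + 0.7935 × 4.23% = 8.87%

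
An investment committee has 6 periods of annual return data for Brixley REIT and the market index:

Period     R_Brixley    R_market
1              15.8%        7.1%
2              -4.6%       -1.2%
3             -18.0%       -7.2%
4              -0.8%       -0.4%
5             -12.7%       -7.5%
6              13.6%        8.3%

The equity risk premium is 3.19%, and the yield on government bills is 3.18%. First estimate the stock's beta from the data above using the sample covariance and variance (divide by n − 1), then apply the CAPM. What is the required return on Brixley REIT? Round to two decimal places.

Mean R_i = (15.8 − 4.6 − 18.0 − 0.8 − 12.7 + 13.6) / 6 = -1.1167%
Mean R_m = (7.1 − 1.2 − 7.2 − 0.4 − 7.5 + 8.3) / 6 = -0.1500%
Σ(R_i − R̄_i)(R_m − R̄_m) = 454.7450  ⇒  Cov = 454.7450 / 5 = 90.9490
Σ(R_m − R̄_m)² = 228.8550  ⇒  Var(R_m) = 228.8550 / 5 = 45.7710
β = Cov / Var(R_m) = 90.9490 / 45.7710 = 1.9870
E(R) = R_f + β × MRP = 3.18% + 1.9870 × 3.19% = 9.52%

9.52%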